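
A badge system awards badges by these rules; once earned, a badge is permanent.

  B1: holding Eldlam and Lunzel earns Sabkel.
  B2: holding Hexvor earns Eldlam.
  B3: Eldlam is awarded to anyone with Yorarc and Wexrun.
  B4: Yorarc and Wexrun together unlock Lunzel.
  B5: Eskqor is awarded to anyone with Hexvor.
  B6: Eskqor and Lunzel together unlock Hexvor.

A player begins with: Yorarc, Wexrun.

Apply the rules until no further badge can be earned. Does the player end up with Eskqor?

No

Eskqor would need Hexvor (B5), but Hexvor is never earned.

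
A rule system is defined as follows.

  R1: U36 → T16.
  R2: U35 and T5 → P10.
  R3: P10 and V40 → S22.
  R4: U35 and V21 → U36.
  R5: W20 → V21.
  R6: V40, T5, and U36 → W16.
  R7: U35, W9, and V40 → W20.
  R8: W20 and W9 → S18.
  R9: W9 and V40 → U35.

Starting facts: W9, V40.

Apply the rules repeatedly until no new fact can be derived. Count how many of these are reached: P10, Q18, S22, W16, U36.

From W9 and V40, R9 gives U35.
From U35, W9, and V40, R7 gives W20.
W20 holds, so V21 follows (R5).
From U35 and V21, R4 gives U36.
P10 would need U35 and T5 (R2), but T5 is never established.
No rule produces Q18, and it is not given.
S22 would need P10 and V40 (R3), but P10 is never established.
W16 would need V40, T5, and U36 (R6), but T5 is never established.
U36: reached.
Reached: U36 — 1 of the 5.

1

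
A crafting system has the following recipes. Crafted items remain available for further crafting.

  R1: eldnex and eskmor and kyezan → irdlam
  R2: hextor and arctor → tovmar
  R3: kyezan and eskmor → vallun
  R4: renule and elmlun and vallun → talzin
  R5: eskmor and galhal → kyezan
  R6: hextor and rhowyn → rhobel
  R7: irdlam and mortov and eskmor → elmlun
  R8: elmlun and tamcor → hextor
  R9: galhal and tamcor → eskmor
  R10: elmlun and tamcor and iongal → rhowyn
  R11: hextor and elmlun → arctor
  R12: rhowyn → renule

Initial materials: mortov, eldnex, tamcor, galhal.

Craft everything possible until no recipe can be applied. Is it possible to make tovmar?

Using R9, galhal and tamcor make eskmor.
eskmor and galhal → kyezan (R5).
Using R1, eldnex, eskmor, and kyezan make irdlam.
irdlam and mortov and eskmor → elmlun (R7).
Using R8, elmlun and tamcor make hextor.
hextor and elmlun → arctor (R11).
Using R2, hextor and arctor make tovmar.

Yes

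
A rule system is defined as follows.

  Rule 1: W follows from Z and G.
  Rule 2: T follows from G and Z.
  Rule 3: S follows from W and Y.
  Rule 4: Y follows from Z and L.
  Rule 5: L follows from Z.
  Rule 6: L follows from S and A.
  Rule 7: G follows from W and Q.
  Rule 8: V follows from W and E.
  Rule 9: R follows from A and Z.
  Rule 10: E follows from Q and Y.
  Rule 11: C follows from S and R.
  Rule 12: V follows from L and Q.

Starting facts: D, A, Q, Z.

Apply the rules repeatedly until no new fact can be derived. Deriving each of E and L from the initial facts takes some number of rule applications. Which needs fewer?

L

L: From Z, Rule 5 gives L. [1 rule application]
E: From Z, Rule 5 gives L. From Z and L, Rule 4 gives Y. Q and Y hold, so E follows (Rule 10). [3 rule applications]
L needs fewer.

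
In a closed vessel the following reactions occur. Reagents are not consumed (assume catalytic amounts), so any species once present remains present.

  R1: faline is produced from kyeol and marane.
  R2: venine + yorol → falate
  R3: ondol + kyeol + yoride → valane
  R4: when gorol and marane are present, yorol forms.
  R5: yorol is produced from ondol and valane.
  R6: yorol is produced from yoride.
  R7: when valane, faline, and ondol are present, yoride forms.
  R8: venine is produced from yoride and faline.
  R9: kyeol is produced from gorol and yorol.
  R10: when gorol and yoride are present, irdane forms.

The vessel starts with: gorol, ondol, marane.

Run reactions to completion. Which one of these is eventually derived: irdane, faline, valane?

gorol and marane present → yorol forms (R4).
gorol and yorol present → kyeol forms (R9).
kyeol and marane present → faline forms (R1).
irdane would need gorol and yoride (R10), but yoride never forms. valane would need ondol, kyeol, and yoride (R3), but yoride never forms.

faline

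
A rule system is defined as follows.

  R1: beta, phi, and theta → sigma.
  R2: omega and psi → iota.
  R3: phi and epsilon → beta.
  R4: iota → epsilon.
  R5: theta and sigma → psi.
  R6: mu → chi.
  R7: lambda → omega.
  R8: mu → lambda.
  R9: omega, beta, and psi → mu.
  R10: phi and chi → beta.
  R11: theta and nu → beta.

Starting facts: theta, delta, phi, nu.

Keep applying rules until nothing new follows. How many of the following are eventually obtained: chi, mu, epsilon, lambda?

chi would need mu (R6), but mu is never established.
mu would need omega, beta, and psi (R9), but omega is never established.
epsilon would need iota (R4), but iota is never established.
lambda would need mu (R8), but mu is never established.
None of the 4 are reached.

0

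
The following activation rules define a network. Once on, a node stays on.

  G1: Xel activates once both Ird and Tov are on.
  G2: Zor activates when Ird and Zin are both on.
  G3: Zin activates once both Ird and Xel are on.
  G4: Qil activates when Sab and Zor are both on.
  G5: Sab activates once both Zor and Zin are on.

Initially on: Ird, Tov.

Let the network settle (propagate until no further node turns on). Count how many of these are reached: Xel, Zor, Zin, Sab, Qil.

5

Ird and Tov are on, so Xel activates (G1).
G3: Ird and Xel on → Zin on.
G2: Ird and Zin on → Zor on.
Zor and Zin are on, so Sab activates (G5).
Sab and Zor are on, so Qil activates (G4).
Xel: reached.
Zor: reached.
Zin: reached.
Sab: reached.
Qil: reached.
All 5 are reached.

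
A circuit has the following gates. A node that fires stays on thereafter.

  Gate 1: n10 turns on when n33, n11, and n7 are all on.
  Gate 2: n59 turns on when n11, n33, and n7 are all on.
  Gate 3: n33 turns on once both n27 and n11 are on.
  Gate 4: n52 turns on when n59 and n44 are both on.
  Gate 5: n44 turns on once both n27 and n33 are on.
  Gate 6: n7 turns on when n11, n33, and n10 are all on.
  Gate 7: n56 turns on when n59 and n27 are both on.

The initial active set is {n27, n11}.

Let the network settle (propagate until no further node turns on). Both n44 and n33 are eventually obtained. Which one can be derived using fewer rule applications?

n33: n27 and n11 are on, so n33 turns on (Gate 3). [1 rule application]
n44: n27 and n11 are on, so n33 turns on (Gate 3). Gate 5: n27 and n33 on → n44 on. [2 rule applications]
n33 needs fewer.

n33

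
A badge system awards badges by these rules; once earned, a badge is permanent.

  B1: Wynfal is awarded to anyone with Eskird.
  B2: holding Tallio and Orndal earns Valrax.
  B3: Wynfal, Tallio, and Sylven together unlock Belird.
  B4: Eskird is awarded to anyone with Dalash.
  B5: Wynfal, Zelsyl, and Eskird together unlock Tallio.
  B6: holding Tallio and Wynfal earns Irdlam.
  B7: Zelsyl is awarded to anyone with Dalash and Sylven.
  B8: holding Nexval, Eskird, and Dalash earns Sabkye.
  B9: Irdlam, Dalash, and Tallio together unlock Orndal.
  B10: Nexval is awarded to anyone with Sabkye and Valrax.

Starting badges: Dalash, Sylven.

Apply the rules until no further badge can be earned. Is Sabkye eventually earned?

No

Sabkye would need Nexval, Eskird, and Dalash (B8), but Nexval is never earned.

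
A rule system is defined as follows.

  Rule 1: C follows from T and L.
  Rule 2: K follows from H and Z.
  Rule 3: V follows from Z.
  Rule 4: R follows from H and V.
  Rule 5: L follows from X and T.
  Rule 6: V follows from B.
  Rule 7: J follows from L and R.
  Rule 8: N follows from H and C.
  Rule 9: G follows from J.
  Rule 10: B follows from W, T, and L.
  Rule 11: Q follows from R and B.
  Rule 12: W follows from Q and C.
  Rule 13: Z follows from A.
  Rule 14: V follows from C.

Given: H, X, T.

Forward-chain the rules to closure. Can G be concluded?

X and T hold, so L follows (Rule 5).
T and L hold, so C follows (Rule 1).
From C, Rule 14 gives V.
From H and V, Rule 4 gives R.
From L and R, Rule 7 gives J.
From J, Rule 9 gives G.

Yes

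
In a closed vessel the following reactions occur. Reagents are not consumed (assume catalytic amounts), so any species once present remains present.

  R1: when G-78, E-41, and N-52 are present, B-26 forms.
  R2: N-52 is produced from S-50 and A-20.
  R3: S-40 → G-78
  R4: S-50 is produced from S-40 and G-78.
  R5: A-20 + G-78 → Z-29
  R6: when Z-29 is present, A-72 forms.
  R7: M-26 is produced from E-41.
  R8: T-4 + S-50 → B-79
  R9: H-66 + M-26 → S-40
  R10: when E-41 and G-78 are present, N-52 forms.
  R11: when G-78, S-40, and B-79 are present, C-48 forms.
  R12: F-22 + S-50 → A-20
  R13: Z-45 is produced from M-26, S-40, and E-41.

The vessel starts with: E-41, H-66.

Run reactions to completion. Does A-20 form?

No

A-20 would need F-22 and S-50 (R12), but F-22 never forms.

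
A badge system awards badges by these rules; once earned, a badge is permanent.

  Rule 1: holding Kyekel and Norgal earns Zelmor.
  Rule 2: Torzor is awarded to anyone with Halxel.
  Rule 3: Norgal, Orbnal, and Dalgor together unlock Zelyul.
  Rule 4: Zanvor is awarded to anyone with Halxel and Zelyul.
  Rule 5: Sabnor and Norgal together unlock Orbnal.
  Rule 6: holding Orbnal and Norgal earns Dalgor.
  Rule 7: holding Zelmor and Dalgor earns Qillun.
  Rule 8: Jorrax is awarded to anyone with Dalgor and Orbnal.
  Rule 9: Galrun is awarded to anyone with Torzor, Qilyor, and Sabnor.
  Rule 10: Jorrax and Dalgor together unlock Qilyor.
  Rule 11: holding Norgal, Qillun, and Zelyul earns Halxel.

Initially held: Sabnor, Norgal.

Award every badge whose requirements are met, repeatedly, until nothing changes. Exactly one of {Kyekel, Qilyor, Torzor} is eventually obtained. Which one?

Qilyor

With Sabnor and Norgal, Orbnal is earned (Rule 5).
With Orbnal and Norgal, Dalgor is earned (Rule 6).
With Dalgor and Orbnal, Jorrax is earned (Rule 8).
With Jorrax and Dalgor, Qilyor is earned (Rule 10).
No rule produces Kyekel, and it is not given. Torzor would need Halxel (Rule 2), but Halxel is never earned.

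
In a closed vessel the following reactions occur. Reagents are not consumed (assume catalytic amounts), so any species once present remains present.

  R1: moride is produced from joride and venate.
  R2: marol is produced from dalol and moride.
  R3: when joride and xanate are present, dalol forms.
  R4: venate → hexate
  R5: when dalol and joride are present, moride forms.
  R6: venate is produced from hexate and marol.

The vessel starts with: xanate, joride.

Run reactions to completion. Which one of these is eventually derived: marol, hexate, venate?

marol

joride and xanate present → dalol forms (R3).
dalol and joride present → moride forms (R5).
dalol and moride present → marol forms (R2).
venate would need hexate and marol (R6), but hexate never forms. hexate would need venate (R4), but venate never forms.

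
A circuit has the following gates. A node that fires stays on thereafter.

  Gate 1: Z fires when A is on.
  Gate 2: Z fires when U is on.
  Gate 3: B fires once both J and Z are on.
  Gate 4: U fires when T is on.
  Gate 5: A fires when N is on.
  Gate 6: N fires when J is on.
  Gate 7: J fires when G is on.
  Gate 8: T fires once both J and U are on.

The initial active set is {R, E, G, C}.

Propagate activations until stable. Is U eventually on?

No

U would need T (Gate 4), but T never turns on.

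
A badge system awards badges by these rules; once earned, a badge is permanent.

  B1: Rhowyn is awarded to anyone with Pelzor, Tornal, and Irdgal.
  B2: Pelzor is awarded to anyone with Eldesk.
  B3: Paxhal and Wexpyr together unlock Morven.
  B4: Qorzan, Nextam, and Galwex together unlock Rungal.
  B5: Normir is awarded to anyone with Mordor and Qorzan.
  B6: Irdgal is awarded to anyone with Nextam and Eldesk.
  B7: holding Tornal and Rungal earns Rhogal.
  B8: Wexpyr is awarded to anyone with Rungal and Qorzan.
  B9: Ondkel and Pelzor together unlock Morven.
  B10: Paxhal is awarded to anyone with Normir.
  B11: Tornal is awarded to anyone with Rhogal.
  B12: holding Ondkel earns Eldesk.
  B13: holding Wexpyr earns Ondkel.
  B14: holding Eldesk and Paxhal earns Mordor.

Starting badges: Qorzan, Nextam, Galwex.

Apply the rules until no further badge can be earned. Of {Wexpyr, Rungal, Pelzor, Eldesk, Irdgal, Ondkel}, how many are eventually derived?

With Qorzan, Nextam, and Galwex, Rungal is earned (B4).
With Rungal and Qorzan, Wexpyr is earned (B8).
With Wexpyr, Ondkel is earned (B13).
With Ondkel, Eldesk is earned (B12).
With Nextam and Eldesk, Irdgal is earned (B6).
With Eldesk, Pelzor is earned (B2).
Wexpyr: reached.
Rungal: reached.
Pelzor: reached.
Eldesk: reached.
Irdgal: reached.
Ondkel: reached.
All 6 are reached.

6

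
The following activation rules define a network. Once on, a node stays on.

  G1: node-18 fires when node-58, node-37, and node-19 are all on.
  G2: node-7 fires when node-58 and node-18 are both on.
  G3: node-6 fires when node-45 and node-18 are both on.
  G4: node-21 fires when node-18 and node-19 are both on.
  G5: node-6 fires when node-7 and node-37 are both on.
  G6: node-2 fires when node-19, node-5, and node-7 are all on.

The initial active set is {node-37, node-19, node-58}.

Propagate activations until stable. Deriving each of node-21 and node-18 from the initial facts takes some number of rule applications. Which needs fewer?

node-18

node-18: node-58, node-37, and node-19 are on, so node-18 fires (G1). [1 rule application]
node-21: G1: node-58, node-37, and node-19 on → node-18 on. node-18 and node-19 are on, so node-21 fires (G4). [2 rule applications]
node-18 needs fewer.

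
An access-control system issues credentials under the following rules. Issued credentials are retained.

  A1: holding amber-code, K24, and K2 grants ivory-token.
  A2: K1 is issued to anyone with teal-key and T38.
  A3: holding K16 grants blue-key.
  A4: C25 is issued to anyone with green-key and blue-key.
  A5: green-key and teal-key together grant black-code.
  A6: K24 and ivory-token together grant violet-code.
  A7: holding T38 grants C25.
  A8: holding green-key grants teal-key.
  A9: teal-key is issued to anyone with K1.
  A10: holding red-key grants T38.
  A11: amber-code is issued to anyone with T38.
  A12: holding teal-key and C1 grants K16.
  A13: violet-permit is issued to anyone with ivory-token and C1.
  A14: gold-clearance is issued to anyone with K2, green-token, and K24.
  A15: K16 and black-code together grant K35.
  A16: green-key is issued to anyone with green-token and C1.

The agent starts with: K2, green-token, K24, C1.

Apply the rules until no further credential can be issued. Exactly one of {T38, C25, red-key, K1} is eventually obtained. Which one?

Holding green-token and C1 grants green-key (A16).
Holding green-key grants teal-key (A8).
Holding teal-key and C1 grants K16 (A12).
Holding K16 grants blue-key (A3).
Holding green-key and blue-key grants C25 (A4).
K1 would need teal-key and T38 (A2), but T38 is never granted. T38 would need red-key (A10), but red-key is never granted. No rule produces red-key, and it is not given.

C25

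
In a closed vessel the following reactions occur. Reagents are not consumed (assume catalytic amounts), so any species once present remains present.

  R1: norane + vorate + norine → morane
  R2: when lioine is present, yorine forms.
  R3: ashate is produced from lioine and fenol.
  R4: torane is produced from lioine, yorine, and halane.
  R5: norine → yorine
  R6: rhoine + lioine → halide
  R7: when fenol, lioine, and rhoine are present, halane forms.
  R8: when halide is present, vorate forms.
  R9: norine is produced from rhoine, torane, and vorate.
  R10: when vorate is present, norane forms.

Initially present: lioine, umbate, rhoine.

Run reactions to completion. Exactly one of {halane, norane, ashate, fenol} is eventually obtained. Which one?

norane

rhoine and lioine present → halide forms (R6).
halide present → vorate forms (R8).
vorate present → norane forms (R10).
ashate would need lioine and fenol (R3), but fenol never forms. No rule produces fenol, and it is not given. halane would need fenol, lioine, and rhoine (R7), but fenol never forms.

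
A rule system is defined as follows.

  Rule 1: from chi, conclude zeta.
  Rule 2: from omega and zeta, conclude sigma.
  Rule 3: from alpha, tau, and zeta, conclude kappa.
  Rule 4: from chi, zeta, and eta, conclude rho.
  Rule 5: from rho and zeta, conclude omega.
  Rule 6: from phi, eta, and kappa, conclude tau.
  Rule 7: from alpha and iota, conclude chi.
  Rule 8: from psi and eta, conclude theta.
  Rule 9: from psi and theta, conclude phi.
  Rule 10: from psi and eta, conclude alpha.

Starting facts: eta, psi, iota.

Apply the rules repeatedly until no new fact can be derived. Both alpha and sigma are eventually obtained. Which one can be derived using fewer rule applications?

alpha

alpha: psi and eta hold, so alpha follows (Rule 10). [1 rule application]
sigma: From psi and eta, Rule 10 gives alpha. From alpha and iota, Rule 7 gives chi. From chi, Rule 1 gives zeta. chi, zeta, and eta hold, so rho follows (Rule 4). From rho and zeta, Rule 5 gives omega. omega and zeta hold, so sigma follows (Rule 2). [6 rule applications]
alpha needs fewer.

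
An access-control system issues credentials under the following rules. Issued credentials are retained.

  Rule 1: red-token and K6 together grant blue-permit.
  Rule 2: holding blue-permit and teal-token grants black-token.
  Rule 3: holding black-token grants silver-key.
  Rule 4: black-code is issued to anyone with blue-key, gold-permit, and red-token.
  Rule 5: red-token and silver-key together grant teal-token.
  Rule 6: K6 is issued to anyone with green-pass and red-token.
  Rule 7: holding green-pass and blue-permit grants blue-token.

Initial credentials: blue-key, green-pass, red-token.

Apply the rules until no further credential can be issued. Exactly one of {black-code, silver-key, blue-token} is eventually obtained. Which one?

Holding green-pass and red-token grants K6 (Rule 6).
Holding red-token and K6 grants blue-permit (Rule 1).
Holding green-pass and blue-permit grants blue-token (Rule 7).
black-code would need blue-key, gold-permit, and red-token (Rule 4), but gold-permit is never granted. silver-key would need black-token (Rule 3), but black-token is never granted.

blue-token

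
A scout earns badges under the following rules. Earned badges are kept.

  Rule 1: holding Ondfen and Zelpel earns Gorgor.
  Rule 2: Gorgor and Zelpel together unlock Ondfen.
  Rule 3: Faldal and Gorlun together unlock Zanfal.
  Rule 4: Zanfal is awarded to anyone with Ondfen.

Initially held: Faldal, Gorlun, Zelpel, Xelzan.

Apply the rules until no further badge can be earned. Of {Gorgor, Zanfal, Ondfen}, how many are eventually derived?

1

With Faldal and Gorlun, Zanfal is earned (Rule 3).
Gorgor would need Ondfen and Zelpel (Rule 1), but Ondfen is never earned.
Zanfal: reached.
Ondfen would need Gorgor and Zelpel (Rule 2), but Gorgor is never earned.
Reached: Zanfal — 1 of the 3.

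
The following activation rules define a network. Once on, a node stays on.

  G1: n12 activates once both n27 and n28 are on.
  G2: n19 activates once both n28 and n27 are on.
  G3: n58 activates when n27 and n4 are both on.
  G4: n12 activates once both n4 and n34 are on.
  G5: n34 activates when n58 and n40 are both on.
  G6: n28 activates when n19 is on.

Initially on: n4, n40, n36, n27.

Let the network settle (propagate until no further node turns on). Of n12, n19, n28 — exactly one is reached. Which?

G3: n27 and n4 on → n58 on.
n58 and n40 are on, so n34 activates (G5).
G4: n4 and n34 on → n12 on.
n19 would need n28 and n27 (G2), but n28 never turns on. n28 would need n19 (G6), but n19 never turns on.

n12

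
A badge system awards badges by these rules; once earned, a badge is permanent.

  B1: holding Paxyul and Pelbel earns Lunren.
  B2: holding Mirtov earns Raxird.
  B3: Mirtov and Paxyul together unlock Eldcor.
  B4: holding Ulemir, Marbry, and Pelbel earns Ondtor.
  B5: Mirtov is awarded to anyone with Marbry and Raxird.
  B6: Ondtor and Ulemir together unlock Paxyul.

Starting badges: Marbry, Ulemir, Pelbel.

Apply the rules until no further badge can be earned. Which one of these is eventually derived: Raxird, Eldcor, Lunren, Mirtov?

Lunren

With Ulemir, Marbry, and Pelbel, Ondtor is earned (B4).
With Ondtor and Ulemir, Paxyul is earned (B6).
With Paxyul and Pelbel, Lunren is earned (B1).
Mirtov would need Marbry and Raxird (B5), but Raxird is never earned. Eldcor would need Mirtov and Paxyul (B3), but Mirtov is never earned. Raxird would need Mirtov (B2), but Mirtov is never earned.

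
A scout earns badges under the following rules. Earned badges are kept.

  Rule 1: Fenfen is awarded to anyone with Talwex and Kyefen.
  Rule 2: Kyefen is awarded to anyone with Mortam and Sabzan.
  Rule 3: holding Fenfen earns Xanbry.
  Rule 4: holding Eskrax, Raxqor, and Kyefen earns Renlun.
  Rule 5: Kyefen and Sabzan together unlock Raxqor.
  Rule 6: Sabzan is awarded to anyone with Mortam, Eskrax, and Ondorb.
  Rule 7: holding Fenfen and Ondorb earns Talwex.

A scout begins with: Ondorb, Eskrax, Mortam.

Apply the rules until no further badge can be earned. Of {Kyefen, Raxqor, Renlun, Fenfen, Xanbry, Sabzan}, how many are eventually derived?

With Mortam, Eskrax, and Ondorb, Sabzan is earned (Rule 6).
With Mortam and Sabzan, Kyefen is earned (Rule 2).
With Kyefen and Sabzan, Raxqor is earned (Rule 5).
With Eskrax, Raxqor, and Kyefen, Renlun is earned (Rule 4).
Kyefen: reached.
Raxqor: reached.
Renlun: reached.
Fenfen would need Talwex and Kyefen (Rule 1), but Talwex is never earned.
Xanbry would need Fenfen (Rule 3), but Fenfen is never earned.
Sabzan: reached.
Reached: Kyefen, Raxqor, Renlun, and Sabzan — 4 of the 6.

4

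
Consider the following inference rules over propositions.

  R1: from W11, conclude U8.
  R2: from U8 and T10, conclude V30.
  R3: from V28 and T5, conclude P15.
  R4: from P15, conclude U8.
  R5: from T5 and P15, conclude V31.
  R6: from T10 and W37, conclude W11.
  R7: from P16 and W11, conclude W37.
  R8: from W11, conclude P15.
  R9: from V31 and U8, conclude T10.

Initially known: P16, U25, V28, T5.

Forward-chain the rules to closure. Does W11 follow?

W11 would need T10 and W37 (R6), but W37 is never established.

No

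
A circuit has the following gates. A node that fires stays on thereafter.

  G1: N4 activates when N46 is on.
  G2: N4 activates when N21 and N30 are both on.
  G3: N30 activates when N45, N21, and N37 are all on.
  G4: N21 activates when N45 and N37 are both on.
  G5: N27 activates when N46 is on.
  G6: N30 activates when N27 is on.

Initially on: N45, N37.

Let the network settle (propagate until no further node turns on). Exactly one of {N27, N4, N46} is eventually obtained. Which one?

G4: N45 and N37 on → N21 on.
N45, N21, and N37 are on, so N30 activates (G3).
G2: N21 and N30 on → N4 on.
N27 would need N46 (G5), but N46 never turns on. No rule produces N46, and it is not given.

N4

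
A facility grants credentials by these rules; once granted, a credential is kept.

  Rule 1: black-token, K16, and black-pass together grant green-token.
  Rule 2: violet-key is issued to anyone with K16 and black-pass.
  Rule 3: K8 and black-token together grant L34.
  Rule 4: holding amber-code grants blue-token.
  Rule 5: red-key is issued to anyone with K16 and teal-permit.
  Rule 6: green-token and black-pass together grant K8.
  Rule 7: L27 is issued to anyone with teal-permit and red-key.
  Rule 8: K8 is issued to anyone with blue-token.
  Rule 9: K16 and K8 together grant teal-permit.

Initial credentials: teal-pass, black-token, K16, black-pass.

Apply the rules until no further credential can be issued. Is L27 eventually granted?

Holding black-token, K16, and black-pass grants green-token (Rule 1).
Holding green-token and black-pass grants K8 (Rule 6).
Holding K16 and K8 grants teal-permit (Rule 9).
Holding K16 and teal-permit grants red-key (Rule 5).
Holding teal-permit and red-key grants L27 (Rule 7).

Yes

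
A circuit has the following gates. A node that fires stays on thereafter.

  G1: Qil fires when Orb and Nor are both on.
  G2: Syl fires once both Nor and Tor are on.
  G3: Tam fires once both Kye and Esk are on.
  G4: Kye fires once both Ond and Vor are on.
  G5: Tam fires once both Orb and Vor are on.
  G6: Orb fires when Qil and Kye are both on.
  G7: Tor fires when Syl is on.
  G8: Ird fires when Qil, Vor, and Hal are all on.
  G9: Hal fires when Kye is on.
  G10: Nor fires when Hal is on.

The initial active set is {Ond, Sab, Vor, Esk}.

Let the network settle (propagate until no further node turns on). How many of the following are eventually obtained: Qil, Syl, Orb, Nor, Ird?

Ond and Vor are on, so Kye fires (G4).
G9: Kye on → Hal on.
G10: Hal on → Nor on.
Qil would need Orb and Nor (G1), but Orb never turns on.
Syl would need Nor and Tor (G2), but Tor never turns on.
Orb would need Qil and Kye (G6), but Qil never turns on.
Nor: reached.
Ird would need Qil, Vor, and Hal (G8), but Qil never turns on.
Reached: Nor — 1 of the 5.

1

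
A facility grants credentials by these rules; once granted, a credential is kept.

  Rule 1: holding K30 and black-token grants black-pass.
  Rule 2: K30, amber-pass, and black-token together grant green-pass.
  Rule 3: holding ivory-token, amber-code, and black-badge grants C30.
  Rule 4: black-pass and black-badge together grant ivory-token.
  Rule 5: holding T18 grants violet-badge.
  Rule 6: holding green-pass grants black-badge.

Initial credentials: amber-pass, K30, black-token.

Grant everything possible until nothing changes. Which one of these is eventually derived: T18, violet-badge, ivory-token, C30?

Holding K30 and black-token grants black-pass (Rule 1).
Holding K30, amber-pass, and black-token grants green-pass (Rule 2).
Holding green-pass grants black-badge (Rule 6).
Holding black-pass and black-badge grants ivory-token (Rule 4).
No rule produces T18, and it is not given. C30 would need ivory-token, amber-code, and black-badge (Rule 3), but amber-code is never granted. violet-badge would need T18 (Rule 5), but T18 is never granted.

ivory-token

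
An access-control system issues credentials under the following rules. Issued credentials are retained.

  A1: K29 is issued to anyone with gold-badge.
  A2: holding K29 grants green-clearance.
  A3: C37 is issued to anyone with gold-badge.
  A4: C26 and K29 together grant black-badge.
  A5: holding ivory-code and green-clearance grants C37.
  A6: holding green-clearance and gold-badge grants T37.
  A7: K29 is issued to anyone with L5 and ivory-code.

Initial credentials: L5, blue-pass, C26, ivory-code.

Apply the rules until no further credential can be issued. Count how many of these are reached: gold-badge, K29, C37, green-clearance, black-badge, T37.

4

Holding L5 and ivory-code grants K29 (A7).
Holding C26 and K29 grants black-badge (A4).
Holding K29 grants green-clearance (A2).
Holding ivory-code and green-clearance grants C37 (A5).
No rule produces gold-badge, and it is not given.
K29: reached.
C37: reached.
green-clearance: reached.
black-badge: reached.
T37 would need green-clearance and gold-badge (A6), but gold-badge is never granted.
Reached: K29, C37, green-clearance, and black-badge — 4 of the 6.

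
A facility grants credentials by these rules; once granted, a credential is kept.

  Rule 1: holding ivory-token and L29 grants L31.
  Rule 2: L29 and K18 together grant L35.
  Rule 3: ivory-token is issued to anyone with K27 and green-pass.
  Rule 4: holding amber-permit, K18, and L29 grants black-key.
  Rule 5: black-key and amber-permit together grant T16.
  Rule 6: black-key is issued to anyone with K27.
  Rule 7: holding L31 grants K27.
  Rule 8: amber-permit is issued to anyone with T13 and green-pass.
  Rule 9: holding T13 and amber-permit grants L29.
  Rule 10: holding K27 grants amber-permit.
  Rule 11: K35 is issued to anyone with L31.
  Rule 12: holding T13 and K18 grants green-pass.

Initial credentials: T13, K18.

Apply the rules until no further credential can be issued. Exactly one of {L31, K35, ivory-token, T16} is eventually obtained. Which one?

T16

Holding T13 and K18 grants green-pass (Rule 12).
Holding T13 and green-pass grants amber-permit (Rule 8).
Holding T13 and amber-permit grants L29 (Rule 9).
Holding amber-permit, K18, and L29 grants black-key (Rule 4).
Holding black-key and amber-permit grants T16 (Rule 5).
L31 would need ivory-token and L29 (Rule 1), but ivory-token is never granted. ivory-token would need K27 and green-pass (Rule 3), but K27 is never granted. K35 would need L31 (Rule 11), but L31 is never granted.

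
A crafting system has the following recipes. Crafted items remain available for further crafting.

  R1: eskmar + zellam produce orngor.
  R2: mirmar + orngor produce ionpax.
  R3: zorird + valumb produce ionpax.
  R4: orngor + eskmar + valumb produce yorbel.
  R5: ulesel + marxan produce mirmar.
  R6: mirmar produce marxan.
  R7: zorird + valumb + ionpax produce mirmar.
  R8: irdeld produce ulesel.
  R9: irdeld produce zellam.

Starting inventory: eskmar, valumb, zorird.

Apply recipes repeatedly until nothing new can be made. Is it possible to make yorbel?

yorbel would need orngor, eskmar, and valumb (R4), but orngor is never obtained.

No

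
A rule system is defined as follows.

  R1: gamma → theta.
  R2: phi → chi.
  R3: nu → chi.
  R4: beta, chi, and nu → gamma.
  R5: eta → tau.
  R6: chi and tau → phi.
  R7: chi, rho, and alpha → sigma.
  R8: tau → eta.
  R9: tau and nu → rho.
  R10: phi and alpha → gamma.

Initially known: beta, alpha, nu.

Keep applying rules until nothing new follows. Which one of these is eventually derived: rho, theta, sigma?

nu holds, so chi follows (R3).
From beta, chi, and nu, R4 gives gamma.
gamma holds, so theta follows (R1).
sigma would need chi, rho, and alpha (R7), but rho is never established. rho would need tau and nu (R9), but tau is never established.

theta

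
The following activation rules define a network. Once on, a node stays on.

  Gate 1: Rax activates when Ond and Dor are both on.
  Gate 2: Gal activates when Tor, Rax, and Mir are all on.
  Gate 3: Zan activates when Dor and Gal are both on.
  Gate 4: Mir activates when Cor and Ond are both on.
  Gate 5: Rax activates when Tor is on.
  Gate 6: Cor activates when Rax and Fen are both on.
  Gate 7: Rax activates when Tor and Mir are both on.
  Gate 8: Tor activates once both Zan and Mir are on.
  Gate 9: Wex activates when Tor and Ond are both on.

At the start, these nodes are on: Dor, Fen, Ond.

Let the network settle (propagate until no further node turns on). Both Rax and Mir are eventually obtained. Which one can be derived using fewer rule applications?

Rax

Rax: Ond and Dor are on, so Rax activates (Gate 1). [1 rule application]
Mir: Gate 1: Ond and Dor on → Rax on. Rax and Fen are on, so Cor activates (Gate 6). Cor and Ond are on, so Mir activates (Gate 4). [3 rule applications]
Rax needs fewer.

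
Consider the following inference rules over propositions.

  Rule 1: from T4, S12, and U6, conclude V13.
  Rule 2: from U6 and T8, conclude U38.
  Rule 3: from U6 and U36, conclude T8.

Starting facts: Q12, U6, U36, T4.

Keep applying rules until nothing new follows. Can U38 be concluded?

U6 and U36 hold, so T8 follows (Rule 3).
From U6 and T8, Rule 2 gives U38.

Yes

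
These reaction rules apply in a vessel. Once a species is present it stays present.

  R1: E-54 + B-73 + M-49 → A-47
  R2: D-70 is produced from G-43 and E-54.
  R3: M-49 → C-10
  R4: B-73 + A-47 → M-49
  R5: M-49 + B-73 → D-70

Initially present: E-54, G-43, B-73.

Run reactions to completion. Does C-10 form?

C-10 would need M-49 (R3), but M-49 never forms.

No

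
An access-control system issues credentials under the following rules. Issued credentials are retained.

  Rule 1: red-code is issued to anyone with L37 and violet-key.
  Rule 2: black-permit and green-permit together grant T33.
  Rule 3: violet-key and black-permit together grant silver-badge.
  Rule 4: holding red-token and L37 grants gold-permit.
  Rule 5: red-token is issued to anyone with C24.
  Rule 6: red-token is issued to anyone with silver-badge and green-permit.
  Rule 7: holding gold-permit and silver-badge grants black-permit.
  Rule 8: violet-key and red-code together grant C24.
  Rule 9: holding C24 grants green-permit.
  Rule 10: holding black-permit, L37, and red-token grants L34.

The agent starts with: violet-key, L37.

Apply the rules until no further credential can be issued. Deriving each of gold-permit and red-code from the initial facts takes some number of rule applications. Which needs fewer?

red-code: Holding L37 and violet-key grants red-code (Rule 1). [1 rule application]
gold-permit: Holding L37 and violet-key grants red-code (Rule 1). Holding violet-key and red-code grants C24 (Rule 8). Holding C24 grants red-token (Rule 5). Holding red-token and L37 grants gold-permit (Rule 4). [4 rule applications]
red-code needs fewer.

red-code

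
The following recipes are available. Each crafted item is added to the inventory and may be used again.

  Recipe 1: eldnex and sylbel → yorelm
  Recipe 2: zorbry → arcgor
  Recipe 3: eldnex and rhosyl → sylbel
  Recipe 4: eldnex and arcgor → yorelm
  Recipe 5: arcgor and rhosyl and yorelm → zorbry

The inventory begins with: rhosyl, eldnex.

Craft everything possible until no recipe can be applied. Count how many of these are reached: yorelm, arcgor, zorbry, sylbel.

2

Using Recipe 3, eldnex and rhosyl make sylbel.
Using Recipe 1, eldnex and sylbel make yorelm.
yorelm: reached.
arcgor would need zorbry (Recipe 2), but zorbry is never obtained.
zorbry would need arcgor, rhosyl, and yorelm (Recipe 5), but arcgor is never obtained.
sylbel: reached.
Reached: yorelm and sylbel — 2 of the 4.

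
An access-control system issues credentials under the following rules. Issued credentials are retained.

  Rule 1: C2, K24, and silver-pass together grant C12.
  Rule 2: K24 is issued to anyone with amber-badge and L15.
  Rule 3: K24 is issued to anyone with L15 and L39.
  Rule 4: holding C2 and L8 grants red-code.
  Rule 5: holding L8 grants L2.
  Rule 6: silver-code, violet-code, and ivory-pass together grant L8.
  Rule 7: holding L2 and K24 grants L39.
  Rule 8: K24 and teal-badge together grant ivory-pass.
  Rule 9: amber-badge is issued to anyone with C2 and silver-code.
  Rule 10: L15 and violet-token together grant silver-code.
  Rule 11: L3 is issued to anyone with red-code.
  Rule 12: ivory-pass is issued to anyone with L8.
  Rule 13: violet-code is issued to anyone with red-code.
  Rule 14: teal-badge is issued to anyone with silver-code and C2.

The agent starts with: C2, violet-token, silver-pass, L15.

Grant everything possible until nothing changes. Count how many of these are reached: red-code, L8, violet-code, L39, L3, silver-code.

Holding L15 and violet-token grants silver-code (Rule 10).
red-code would need C2 and L8 (Rule 4), but L8 is never granted.
L8 would need silver-code, violet-code, and ivory-pass (Rule 6), but violet-code is never granted.
violet-code would need red-code (Rule 13), but red-code is never granted.
L39 would need L2 and K24 (Rule 7), but L2 is never granted.
L3 would need red-code (Rule 11), but red-code is never granted.
silver-code: reached.
Reached: silver-code — 1 of the 6.

1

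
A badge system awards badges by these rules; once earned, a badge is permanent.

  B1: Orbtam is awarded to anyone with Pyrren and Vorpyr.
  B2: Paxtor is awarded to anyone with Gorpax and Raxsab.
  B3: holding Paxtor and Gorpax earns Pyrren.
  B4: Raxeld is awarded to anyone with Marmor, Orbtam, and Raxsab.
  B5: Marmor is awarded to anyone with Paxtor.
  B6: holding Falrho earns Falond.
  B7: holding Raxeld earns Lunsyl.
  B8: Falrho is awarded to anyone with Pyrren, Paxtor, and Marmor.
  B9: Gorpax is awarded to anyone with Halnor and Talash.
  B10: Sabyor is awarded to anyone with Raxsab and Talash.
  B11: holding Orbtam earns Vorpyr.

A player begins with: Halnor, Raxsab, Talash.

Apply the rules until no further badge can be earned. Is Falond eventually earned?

Yes

With Halnor and Talash, Gorpax is earned (B9).
With Gorpax and Raxsab, Paxtor is earned (B2).
With Paxtor, Marmor is earned (B5).
With Paxtor and Gorpax, Pyrren is earned (B3).
With Pyrren, Paxtor, and Marmor, Falrho is earned (B8).
With Falrho, Falond is earned (B6).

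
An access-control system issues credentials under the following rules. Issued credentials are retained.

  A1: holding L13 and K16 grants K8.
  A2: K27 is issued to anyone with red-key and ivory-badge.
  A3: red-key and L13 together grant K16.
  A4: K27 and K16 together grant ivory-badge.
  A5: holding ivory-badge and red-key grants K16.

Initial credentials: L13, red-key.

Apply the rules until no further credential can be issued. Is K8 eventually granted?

Yes

Holding red-key and L13 grants K16 (A3).
Holding L13 and K16 grants K8 (A1).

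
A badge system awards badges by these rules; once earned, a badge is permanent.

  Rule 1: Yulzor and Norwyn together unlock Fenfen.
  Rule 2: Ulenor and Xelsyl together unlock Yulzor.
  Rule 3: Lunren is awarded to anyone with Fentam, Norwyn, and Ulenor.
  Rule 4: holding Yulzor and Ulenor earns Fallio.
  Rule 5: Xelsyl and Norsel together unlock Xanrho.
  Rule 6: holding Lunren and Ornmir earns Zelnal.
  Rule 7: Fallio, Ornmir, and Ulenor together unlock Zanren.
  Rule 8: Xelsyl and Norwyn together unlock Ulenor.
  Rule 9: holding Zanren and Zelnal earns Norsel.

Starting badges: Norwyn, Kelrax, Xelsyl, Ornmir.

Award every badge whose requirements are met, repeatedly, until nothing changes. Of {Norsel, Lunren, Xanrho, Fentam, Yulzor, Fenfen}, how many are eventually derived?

With Xelsyl and Norwyn, Ulenor is earned (Rule 8).
With Ulenor and Xelsyl, Yulzor is earned (Rule 2).
With Yulzor and Norwyn, Fenfen is earned (Rule 1).
Norsel would need Zanren and Zelnal (Rule 9), but Zelnal is never earned.
Lunren would need Fentam, Norwyn, and Ulenor (Rule 3), but Fentam is never earned.
Xanrho would need Xelsyl and Norsel (Rule 5), but Norsel is never earned.
No rule produces Fentam, and it is not given.
Yulzor: reached.
Fenfen: reached.
Reached: Yulzor and Fenfen — 2 of the 6.

2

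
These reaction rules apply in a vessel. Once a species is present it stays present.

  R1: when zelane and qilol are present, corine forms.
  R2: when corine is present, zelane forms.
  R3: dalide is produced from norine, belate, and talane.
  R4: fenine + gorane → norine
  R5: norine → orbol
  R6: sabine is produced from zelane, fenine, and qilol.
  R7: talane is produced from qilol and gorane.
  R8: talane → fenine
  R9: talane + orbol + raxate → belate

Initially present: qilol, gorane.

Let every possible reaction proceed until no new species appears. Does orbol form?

qilol and gorane present → talane forms (R7).
talane present → fenine forms (R8).
fenine and gorane present → norine forms (R4).
norine present → orbol forms (R5).

Yes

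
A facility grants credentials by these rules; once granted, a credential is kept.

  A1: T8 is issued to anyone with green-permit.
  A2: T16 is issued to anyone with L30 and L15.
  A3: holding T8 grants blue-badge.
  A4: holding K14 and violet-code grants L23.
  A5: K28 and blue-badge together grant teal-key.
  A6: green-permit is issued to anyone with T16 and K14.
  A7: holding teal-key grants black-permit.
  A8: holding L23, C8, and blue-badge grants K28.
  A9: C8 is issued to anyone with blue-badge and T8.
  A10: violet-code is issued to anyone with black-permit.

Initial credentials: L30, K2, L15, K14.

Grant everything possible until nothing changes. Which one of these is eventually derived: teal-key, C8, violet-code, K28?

C8

Holding L30 and L15 grants T16 (A2).
Holding T16 and K14 grants green-permit (A6).
Holding green-permit grants T8 (A1).
Holding T8 grants blue-badge (A3).
Holding blue-badge and T8 grants C8 (A9).
teal-key would need K28 and blue-badge (A5), but K28 is never granted. K28 would need L23, C8, and blue-badge (A8), but L23 is never granted. violet-code would need black-permit (A10), but black-permit is never granted.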